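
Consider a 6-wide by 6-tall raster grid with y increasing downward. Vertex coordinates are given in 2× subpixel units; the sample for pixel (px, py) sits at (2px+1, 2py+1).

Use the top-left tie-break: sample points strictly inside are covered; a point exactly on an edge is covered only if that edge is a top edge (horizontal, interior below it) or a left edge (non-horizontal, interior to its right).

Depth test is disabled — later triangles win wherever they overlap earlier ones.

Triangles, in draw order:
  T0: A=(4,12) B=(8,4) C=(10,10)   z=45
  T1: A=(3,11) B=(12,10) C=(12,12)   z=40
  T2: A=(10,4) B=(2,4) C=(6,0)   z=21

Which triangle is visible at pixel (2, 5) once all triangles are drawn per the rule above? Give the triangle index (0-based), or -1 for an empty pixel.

T0:
  2·area = 40
  edge (4, 12)→(8, 4): d=(4,-8) top-left  bias=+0
  edge (8, 4)→(10, 10): d=(2,6) right/bottom  bias=-1
  edge (10, 10)→(4, 12): d=(-6,2) right/bottom  bias=-1
    (3,0)@(7, 1): e=[-20,0,60] → ·  [on edge]
    (3,3)@(7, 7): e=[4,12,24] → █
    (4,3)@(9, 7): e=[20,0,20] → ·  [on edge]
    (3,4)@(7, 9): e=[12,16,12] → █
    (4,4)@(9, 9): e=[28,4,8] → █
    (5,4)@(11, 9): e=[44,-8,4] → ·
    (2,5)@(5, 11): e=[4,32,4] → █
    (3,5)@(7, 11): e=[20,20,0] → ·  [on edge]
    (4,5)@(9, 11): e=[36,8,-4] → ·
  covered (4 px):
    · · · · · ·
    · · · · · ·
    · · · · · ·
    · · · █ · ·
    · · · █ █ ·
    · · █ · · ·
T1:
  2·area = 18
  edge (3, 11)→(12, 10): d=(9,-1) top-left  bias=+0
  edge (12, 10)→(12, 12): d=(0,2) right/bottom  bias=-1
  edge (12, 12)→(3, 11): d=(-9,-1) top-left  bias=+0
    (1,5)@(3, 11): e=[0,18,0] → █  [on edge]
    (2,5)@(5, 11): e=[2,14,2] → █
    (3,5)@(7, 11): e=[4,10,4] → █
    (4,5)@(9, 11): e=[6,6,6] → █
    (5,5)@(11, 11): e=[8,2,8] → █
  covered (5 px):
    · · · · · ·
    · · · · · ·
    · · · · · ·
    · · · · · ·
    · · · · · ·
    · █ █ █ █ █
T2:
  2·area = 32
  edge (10, 4)→(2, 4): d=(-8,0) right/bottom  bias=-1
  edge (2, 4)→(6, 0): d=(4,-4) top-left  bias=+0
  edge (6, 0)→(10, 4): d=(4,4) right/bottom  bias=-1
    (2,0)@(5, 1): e=[24,0,8] → █  [on edge]
    (3,0)@(7, 1): e=[24,8,0] → ·  [on edge]
    (1,1)@(3, 3): e=[8,0,24] → █  [on edge]
    (3,1)@(7, 3): e=[8,16,8] → █
    (4,1)@(9, 3): e=[8,24,0] → ·  [on edge]
    (0,2)@(1, 5): e=[-8,0,40] → ·  [on edge]
    (1,2)@(3, 5): e=[-8,8,32] → ·
    (2,2)@(5, 5): e=[-8,16,24] → ·
    (3,2)@(7, 5): e=[-8,24,16] → ·
    (5,2)@(11, 5): e=[-8,40,0] → ·  [on edge]
  covered (4 px):
    · · █ · · ·
    · █ █ █ · ·
    · · · · · ·
    · · · · · ·
    · · · · · ·
    · · · · · ·

Z-buffer (winner per pixel, '.' = empty):
  . . 2 . . .
  . 2 2 2 . .
  . . . . . .
  . . . 0 . .
  . . . 0 0 .
  . 1 1 1 1 1

Final: 1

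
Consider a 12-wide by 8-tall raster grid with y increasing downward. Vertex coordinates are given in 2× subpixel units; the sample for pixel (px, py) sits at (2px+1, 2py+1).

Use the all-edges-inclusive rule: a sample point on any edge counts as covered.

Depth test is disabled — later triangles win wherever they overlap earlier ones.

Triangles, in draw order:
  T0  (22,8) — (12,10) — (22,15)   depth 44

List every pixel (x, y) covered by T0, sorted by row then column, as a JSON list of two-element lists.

T0:
  2·area = 70  (B↔C swapped to make it positive)
  edge (22, 8)→(22, 15): d=(0,7) inclusive
  edge (22, 15)→(12, 10): d=(-10,-5) inclusive
  edge (12, 10)→(22, 8): d=(10,-2) inclusive
    (8,4)@(17, 9): e=[35,35,0] → X  [on edge]
    (9,4)@(19, 9): e=[21,45,4] → X
    (10,4)@(21, 9): e=[7,55,8] → X
    (11,4)@(23, 9): e=[-7,65,12] → .
    (3,5)@(7, 11): e=[105,-35,0] → .  [on edge]
    (7,5)@(15, 11): e=[49,5,16] → X
    (11,5)@(23, 11): e=[-7,45,32] → .
    (7,6)@(15, 13): e=[49,-15,36] → .
    (8,6)@(17, 13): e=[35,-5,40] → .
    (9,6)@(19, 13): e=[21,5,44] → X
    (11,6)@(23, 13): e=[-7,25,52] → .
    (9,7)@(19, 15): e=[21,-15,64] → .
  covered (9 px):
    . . . . . . . . . . . .
    . . . . . . . . . . . .
    . . . . . . . . . . . .
    . . . . . . . . . . . .
    . . . . . . . . X X X .
    . . . . . . . X X X X .
    . . . . . . . . . X X .
    . . . . . . . . . . . .

Result: [[8,4],[9,4],[10,4],[7,5],[8,5],[9,5],[10,5],[9,6],[10,6]]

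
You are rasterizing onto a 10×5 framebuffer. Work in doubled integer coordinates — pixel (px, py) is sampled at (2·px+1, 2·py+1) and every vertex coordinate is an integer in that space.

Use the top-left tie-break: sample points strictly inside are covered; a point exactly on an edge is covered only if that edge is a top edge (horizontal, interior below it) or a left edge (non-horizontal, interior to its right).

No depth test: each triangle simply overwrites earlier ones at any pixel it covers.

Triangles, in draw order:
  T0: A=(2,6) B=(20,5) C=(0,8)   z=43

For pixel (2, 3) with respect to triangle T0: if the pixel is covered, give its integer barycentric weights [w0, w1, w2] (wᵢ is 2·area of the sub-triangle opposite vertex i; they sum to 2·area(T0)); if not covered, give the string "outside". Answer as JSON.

T0:
  2·area = 34
  edge (2, 6)→(20, 5): d=(18,-1) top-left  bias=+0
  edge (20, 5)→(0, 8): d=(-20,3) right/bottom  bias=-1
  edge (0, 8)→(2, 6): d=(2,-2) top-left  bias=+0
    (3,0)@(7, 1): e=[-85,119,0] → ·  [on edge]
    (2,1)@(5, 3): e=[-51,85,0] → ·  [on edge]
    (1,2)@(3, 5): e=[-17,51,0] → ·  [on edge]
    (0,3)@(1, 7): e=[17,17,0] → #  [on edge]
    (1,3)@(3, 7): e=[19,11,4] → #
    (2,3)@(5, 7): e=[21,5,8] → #
    (3,3)@(7, 7): e=[23,-1,12] → ·
    (0,4)@(1, 9): e=[53,-23,4] → ·
    (1,4)@(3, 9): e=[55,-29,8] → ·
    (2,4)@(5, 9): e=[57,-35,12] → ·
  covered (3 px):
    · · · · · · · · · ·
    · · · · · · · · · ·
    · · · · · · · · · ·
    # # # · · · · · · ·
    · · · · · · · · · ·

Result: [5,8,21]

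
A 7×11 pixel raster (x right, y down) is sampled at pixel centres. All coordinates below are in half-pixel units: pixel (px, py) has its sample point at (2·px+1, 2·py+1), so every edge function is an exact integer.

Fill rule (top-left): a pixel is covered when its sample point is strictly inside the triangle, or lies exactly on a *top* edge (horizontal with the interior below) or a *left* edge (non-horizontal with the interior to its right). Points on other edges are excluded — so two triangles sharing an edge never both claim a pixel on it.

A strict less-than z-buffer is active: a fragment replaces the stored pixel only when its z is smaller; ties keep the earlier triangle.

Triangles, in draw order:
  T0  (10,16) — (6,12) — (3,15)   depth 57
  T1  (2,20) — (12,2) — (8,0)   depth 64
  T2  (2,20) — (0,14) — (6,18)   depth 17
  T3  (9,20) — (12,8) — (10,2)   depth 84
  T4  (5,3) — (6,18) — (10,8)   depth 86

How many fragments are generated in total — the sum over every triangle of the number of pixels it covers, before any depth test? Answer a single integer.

T0:
  2·area = 24  (B↔C swapped to make it positive)
  edge (10, 16)→(3, 15): d=(-7,-1) top-left  bias=+0
  edge (3, 15)→(6, 12): d=(3,-3) top-left  bias=+0
  edge (6, 12)→(10, 16): d=(4,4) right/bottom  bias=-1
    (6,2)@(13, 5): e=[80,0,-56] → ·  [on edge]
    (0,3)@(1, 7): e=[54,-30,0] → ·  [on edge]
    (5,3)@(11, 7): e=[64,0,-40] → ·  [on edge]
    (1,4)@(3, 9): e=[42,-18,0] → ·  [on edge]
    (4,4)@(9, 9): e=[48,0,-24] → ·  [on edge]
    (2,5)@(5, 11): e=[30,-6,0] → ·  [on edge]
    (3,5)@(7, 11): e=[32,0,-8] → ·  [on edge]
    (2,6)@(5, 13): e=[16,0,8] → █  [on edge]
    (3,6)@(7, 13): e=[18,6,0] → ·  [on edge]
    (1,7)@(3, 15): e=[0,0,24] → █  [on edge]
    (3,7)@(7, 15): e=[4,12,8] → █
    (4,7)@(9, 15): e=[6,18,0] → ·  [on edge]
    (0,8)@(1, 17): e=[-16,0,40] → ·  [on edge]
    (5,8)@(11, 17): e=[-6,30,0] → ·  [on edge]
    (6,9)@(13, 19): e=[-18,42,0] → ·  [on edge]
  covered (4 px):
    · · · · · · ·
    · · · · · · ·
    · · · · · · ·
    · · · · · · ·
    · · · · · · ·
    · · · · · · ·
    · · █ · · · ·
    · █ █ █ · · ·
    · · · · · · ·
    · · · · · · ·
    · · · · · · ·
T1:
  2·area = 92  (B↔C swapped to make it positive)
  edge (2, 20)→(8, 0): d=(6,-20) top-left  bias=+0
  edge (8, 0)→(12, 2): d=(4,2) right/bottom  bias=-1
  edge (12, 2)→(2, 20): d=(-10,18) right/bottom  bias=-1
    (4,0)@(9, 1): e=[26,2,64] → █
    (5,0)@(11, 1): e=[66,-2,28] → ·
    (4,1)@(9, 3): e=[38,10,44] → █
    (5,1)@(11, 3): e=[78,6,8] → █
    (6,1)@(13, 3): e=[118,2,-28] → ·
    (3,2)@(7, 5): e=[10,22,60] → █
    (5,2)@(11, 5): e=[90,14,-12] → ·
    (3,3)@(7, 7): e=[22,30,40] → █
    (5,3)@(11, 7): e=[102,22,-32] → ·
    (3,4)@(7, 9): e=[34,38,20] → █
    (4,4)@(9, 9): e=[74,34,-16] → ·
    (2,5)@(5, 11): e=[6,50,36] → █
    (3,5)@(7, 11): e=[46,46,0] → ·  [on edge]
  covered (11 px):
    · · · · █ · ·
    · · · · █ █ ·
    · · · █ █ · ·
    · · · █ █ · ·
    · · · █ · · ·
    · · █ · · · ·
    · · █ · · · ·
    · · · · · · ·
    · █ · · · · ·
    · · · · · · ·
    · · · · · · ·
T2:
  2·area = 28
  edge (2, 20)→(0, 14): d=(-2,-6) top-left  bias=+0
  edge (0, 14)→(6, 18): d=(6,4) right/bottom  bias=-1
  edge (6, 18)→(2, 20): d=(-4,2) right/bottom  bias=-1
    (0,7)@(1, 15): e=[4,2,22] → █
    (1,7)@(3, 15): e=[16,-6,18] → ·
    (0,8)@(1, 17): e=[0,14,14] → █  [on edge]
    (1,8)@(3, 17): e=[12,6,10] → █
    (2,8)@(5, 17): e=[24,-2,6] → ·
    (0,9)@(1, 19): e=[-4,26,6] → ·
    (1,9)@(3, 19): e=[8,18,2] → █
    (2,9)@(5, 19): e=[20,10,-2] → ·
    (1,10)@(3, 21): e=[4,30,-6] → ·
  covered (4 px):
    · · · · · · ·
    · · · · · · ·
    · · · · · · ·
    · · · · · · ·
    · · · · · · ·
    · · · · · · ·
    · · · · · · ·
    █ · · · · · ·
    █ █ · · · · ·
    · █ · · · · ·
    · · · · · · ·
T3:
  2·area = 42  (B↔C swapped to make it positive)
  edge (9, 20)→(10, 2): d=(1,-18) top-left  bias=+0
  edge (10, 2)→(12, 8): d=(2,6) right/bottom  bias=-1
  edge (12, 8)→(9, 20): d=(-3,12) right/bottom  bias=-1
    (5,2)@(11, 5): e=[21,0,21] → ·  [on edge]
    (5,3)@(11, 7): e=[23,4,15] → █
    (6,3)@(13, 7): e=[59,-8,-9] → ·
    (5,4)@(11, 9): e=[25,8,9] → █
    (6,4)@(13, 9): e=[61,-4,-15] → ·
    (5,5)@(11, 11): e=[27,12,3] → █
    (6,5)@(13, 11): e=[63,0,-21] → ·  [on edge]
    (5,6)@(11, 13): e=[29,16,-3] → ·
  covered (3 px):
    · · · · · · ·
    · · · · · · ·
    · · · · · · ·
    · · · · · █ ·
    · · · · · █ ·
    · · · · · █ ·
    · · · · · · ·
    · · · · · · ·
    · · · · · · ·
    · · · · · · ·
    · · · · · · ·
T4:
  2·area = 70  (B↔C swapped to make it positive)
  edge (5, 3)→(10, 8): d=(5,5) right/bottom  bias=-1
  edge (10, 8)→(6, 18): d=(-4,10) right/bottom  bias=-1
  edge (6, 18)→(5, 3): d=(-1,-15) top-left  bias=+0
    (1,0)@(3, 1): e=[0,98,-28] → ·  [on edge]
    (2,1)@(5, 3): e=[0,70,0] → ·  [on edge]
    (3,2)@(7, 5): e=[0,42,28] → ·  [on edge]
    (3,3)@(7, 7): e=[10,34,26] → █
    (4,3)@(9, 7): e=[0,14,56] → ·  [on edge]
    (3,4)@(7, 9): e=[20,26,24] → █
    (4,4)@(9, 9): e=[10,6,54] → █
    (5,4)@(11, 9): e=[0,-14,84] → ·  [on edge]
    (3,5)@(7, 11): e=[30,18,22] → █
    (4,5)@(9, 11): e=[20,-2,52] → ·
    (6,5)@(13, 11): e=[0,-42,112] → ·  [on edge]
    (3,6)@(7, 13): e=[40,10,20] → █
  covered (6 px):
    · · · · · · ·
    · · · · · · ·
    · · · · · · ·
    · · · █ · · ·
    · · · █ █ · ·
    · · · █ · · ·
    · · · █ · · ·
    · · · █ · · ·
    · · · · · · ·
    · · · · · · ·
    · · · · · · ·

Final: 28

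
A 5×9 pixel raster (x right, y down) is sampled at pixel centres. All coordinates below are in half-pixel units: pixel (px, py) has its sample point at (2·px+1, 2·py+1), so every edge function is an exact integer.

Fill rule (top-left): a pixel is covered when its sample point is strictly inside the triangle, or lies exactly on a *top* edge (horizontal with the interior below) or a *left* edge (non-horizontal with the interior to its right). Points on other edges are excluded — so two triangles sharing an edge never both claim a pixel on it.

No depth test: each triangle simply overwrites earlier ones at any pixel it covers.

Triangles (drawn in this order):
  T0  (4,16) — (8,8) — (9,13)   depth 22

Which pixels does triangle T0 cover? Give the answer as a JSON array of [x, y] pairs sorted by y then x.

T0:
  2·area = 28
  edge (4, 16)→(8, 8): d=(4,-8) top-left  bias=+0
  edge (8, 8)→(9, 13): d=(1,5) right/bottom  bias=-1
  edge (9, 13)→(4, 16): d=(-5,3) right/bottom  bias=-1
    (3,1)@(7, 3): e=[-28,0,56] → .  [on edge]
    (3,5)@(7, 11): e=[4,8,16] → X
    (4,5)@(9, 11): e=[20,-2,10] → .
    (3,6)@(7, 13): e=[12,10,6] → X
    (4,6)@(9, 13): e=[28,0,0] → .  [on edge]
    (2,7)@(5, 15): e=[4,22,2] → X
    (3,7)@(7, 15): e=[20,12,-4] → .
    (2,8)@(5, 17): e=[12,24,-8] → .
  covered (3 px):
    . . . . .
    . . . . .
    . . . . .
    . . . . .
    . . . . .
    . . . X .
    . . . X .
    . . X . .
    . . . . .

Final: [[3,5],[3,6],[2,7]]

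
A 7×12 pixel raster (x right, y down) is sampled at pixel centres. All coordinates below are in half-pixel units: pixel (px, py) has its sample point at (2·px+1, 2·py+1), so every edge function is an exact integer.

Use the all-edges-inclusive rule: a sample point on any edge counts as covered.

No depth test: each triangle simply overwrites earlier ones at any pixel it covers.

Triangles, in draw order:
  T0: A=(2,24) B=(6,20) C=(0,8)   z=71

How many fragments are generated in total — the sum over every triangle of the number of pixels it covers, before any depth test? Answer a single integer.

T0:
  2·area = 72  (B↔C swapped to make it positive)
  edge (2, 24)→(0, 8): d=(-2,-16) inclusive
  edge (0, 8)→(6, 20): d=(6,12) inclusive
  edge (6, 20)→(2, 24): d=(-4,4) inclusive
    (0,5)@(1, 11): e=[10,6,56] → #
    (1,5)@(3, 11): e=[42,-18,48] → ·
    (0,6)@(1, 13): e=[6,18,48] → #
    (1,6)@(3, 13): e=[38,-6,40] → ·
    (6,6)@(13, 13): e=[198,-126,0] → ·  [on edge]
    (0,7)@(1, 15): e=[2,30,40] → #
    (1,7)@(3, 15): e=[34,6,32] → #
    (2,7)@(5, 15): e=[66,-18,24] → ·
    (5,7)@(11, 15): e=[162,-90,0] → ·  [on edge]
    (0,8)@(1, 17): e=[-2,42,32] → ·
    (1,8)@(3, 17): e=[30,18,24] → #
    (2,8)@(5, 17): e=[62,-6,16] → ·
    (4,8)@(9, 17): e=[126,-54,0] → ·  [on edge]
    (3,9)@(7, 19): e=[90,-18,0] → ·  [on edge]
    (2,10)@(5, 21): e=[54,18,0] → #  [on edge]
    (1,11)@(3, 23): e=[18,54,0] → #  [on edge]
  covered (10 px):
    · · · · · · ·
    · · · · · · ·
    · · · · · · ·
    · · · · · · ·
    · · · · · · ·
    # · · · · · ·
    # · · · · · ·
    # # · · · · ·
    · # · · · · ·
    · # # · · · ·
    · # # · · · ·
    · # · · · · ·

Result: 10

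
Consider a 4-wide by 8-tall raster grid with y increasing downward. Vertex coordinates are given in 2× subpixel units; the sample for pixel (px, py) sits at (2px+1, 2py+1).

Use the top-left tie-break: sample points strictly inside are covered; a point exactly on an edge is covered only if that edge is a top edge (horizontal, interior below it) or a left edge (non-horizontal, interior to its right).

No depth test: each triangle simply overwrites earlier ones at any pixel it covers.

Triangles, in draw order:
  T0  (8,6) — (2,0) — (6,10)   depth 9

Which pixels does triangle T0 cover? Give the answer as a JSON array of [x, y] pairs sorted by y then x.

T0:
  2·area = 36  (B↔C swapped to make it positive)
  edge (8, 6)→(6, 10): d=(-2,4) right/bottom  bias=-1
  edge (6, 10)→(2, 0): d=(-4,-10) top-left  bias=+0
  edge (2, 0)→(8, 6): d=(6,6) right/bottom  bias=-1
    (1,0)@(3, 1): e=[30,6,0] → ·  [on edge]
    (2,1)@(5, 3): e=[18,18,0] → ·  [on edge]
    (2,2)@(5, 5): e=[14,10,12] → #
    (3,2)@(7, 5): e=[6,30,0] → ·  [on edge]
    (2,3)@(5, 7): e=[10,2,24] → #
    (3,3)@(7, 7): e=[2,22,12] → #
    (2,4)@(5, 9): e=[6,-6,36] → ·
    (3,4)@(7, 9): e=[-2,14,24] → ·
  covered (3 px):
    · · · ·
    · · · ·
    · · # ·
    · · # #
    · · · ·
    · · · ·
    · · · ·
    · · · ·

Answer: [[2,2],[2,3],[3,3]]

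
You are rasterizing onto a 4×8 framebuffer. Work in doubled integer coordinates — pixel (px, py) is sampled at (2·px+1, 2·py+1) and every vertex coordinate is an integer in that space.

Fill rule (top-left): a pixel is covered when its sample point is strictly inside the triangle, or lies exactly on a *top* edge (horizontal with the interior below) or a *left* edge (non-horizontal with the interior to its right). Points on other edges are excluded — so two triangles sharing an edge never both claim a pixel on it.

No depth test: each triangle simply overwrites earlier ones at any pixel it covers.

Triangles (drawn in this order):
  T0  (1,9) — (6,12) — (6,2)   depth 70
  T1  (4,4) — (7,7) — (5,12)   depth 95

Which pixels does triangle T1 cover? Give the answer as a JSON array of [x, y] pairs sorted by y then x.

T0:
  2·area = 50  (B↔C swapped to make it positive)
  edge (1, 9)→(6, 2): d=(5,-7) top-left  bias=+0
  edge (6, 2)→(6, 12): d=(0,10) right/bottom  bias=-1
  edge (6, 12)→(1, 9): d=(-5,-3) top-left  bias=+0
    (2,2)@(5, 5): e=[8,10,32] → #
    (3,2)@(7, 5): e=[22,-10,38] → ·
    (1,3)@(3, 7): e=[4,30,16] → #
    (3,3)@(7, 7): e=[32,-10,28] → ·
    (0,4)@(1, 9): e=[0,50,0] → #  [on edge]
    (3,4)@(7, 9): e=[42,-10,18] → ·
    (0,5)@(1, 11): e=[10,50,-10] → ·
    (1,5)@(3, 11): e=[24,30,-4] → ·
    (2,5)@(5, 11): e=[38,10,2] → #
    (3,5)@(7, 11): e=[52,-10,8] → ·
    (2,6)@(5, 13): e=[48,10,-8] → ·
  covered (7 px):
    · · · ·
    · · · ·
    · · # ·
    · # # ·
    # # # ·
    · · # ·
    · · · ·
    · · · ·
T1:
  2·area = 21
  edge (4, 4)→(7, 7): d=(3,3) right/bottom  bias=-1
  edge (7, 7)→(5, 12): d=(-2,5) right/bottom  bias=-1
  edge (5, 12)→(4, 4): d=(-1,-8) top-left  bias=+0
    (0,0)@(1, 1): e=[0,42,-21] → ·  [on edge]
    (1,1)@(3, 3): e=[0,28,-7] → ·  [on edge]
    (2,2)@(5, 5): e=[0,14,7] → ·  [on edge]
    (2,3)@(5, 7): e=[6,10,5] → #
    (3,3)@(7, 7): e=[0,0,21] → ·  [on edge]
    (2,4)@(5, 9): e=[12,6,3] → #
    (3,4)@(7, 9): e=[6,-4,19] → ·
    (2,5)@(5, 11): e=[18,2,1] → #
    (3,5)@(7, 11): e=[12,-8,17] → ·
    (2,6)@(5, 13): e=[24,-2,-1] → ·
  covered (3 px):
    · · · ·
    · · · ·
    · · · ·
    · · # ·
    · · # ·
    · · # ·
    · · · ·
    · · · ·

Result: [[2,3],[2,4],[2,5]]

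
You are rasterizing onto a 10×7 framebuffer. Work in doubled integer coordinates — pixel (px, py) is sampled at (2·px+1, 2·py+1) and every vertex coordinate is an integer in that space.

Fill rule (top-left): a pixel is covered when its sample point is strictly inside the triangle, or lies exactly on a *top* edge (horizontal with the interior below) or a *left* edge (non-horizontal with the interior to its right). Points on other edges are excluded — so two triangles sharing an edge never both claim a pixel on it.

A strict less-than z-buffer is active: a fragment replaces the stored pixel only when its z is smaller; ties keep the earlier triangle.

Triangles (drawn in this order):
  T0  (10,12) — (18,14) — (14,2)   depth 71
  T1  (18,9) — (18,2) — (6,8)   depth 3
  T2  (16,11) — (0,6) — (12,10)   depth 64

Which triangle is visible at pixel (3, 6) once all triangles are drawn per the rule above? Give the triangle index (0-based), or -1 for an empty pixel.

T0:
  2·area = 88  (B↔C swapped to make it positive)
  edge (10, 12)→(14, 2): d=(4,-10) top-left  bias=+0
  edge (14, 2)→(18, 14): d=(4,12) right/bottom  bias=-1
  edge (18, 14)→(10, 12): d=(-8,-2) top-left  bias=+0
    (6,2)@(13, 5): e=[2,24,62] → █
    (7,2)@(15, 5): e=[22,0,66] → ·  [on edge]
    (6,3)@(13, 7): e=[10,32,46] → █
    (7,3)@(15, 7): e=[30,8,50] → █
    (8,3)@(17, 7): e=[50,-16,54] → ·
    (6,4)@(13, 9): e=[18,40,30] → █
    (8,4)@(17, 9): e=[58,-8,38] → ·
    (5,5)@(11, 11): e=[6,72,10] → █
    (8,5)@(17, 11): e=[66,0,22] → ·  [on edge]
    (5,6)@(11, 13): e=[14,80,-6] → ·
    (6,6)@(13, 13): e=[34,56,-2] → ·
    (7,6)@(15, 13): e=[54,32,2] → █
  covered (10 px):
    · · · · · · · · · ·
    · · · · · · · · · ·
    · · · · · · █ · · ·
    · · · · · · █ █ · ·
    · · · · · · █ █ · ·
    · · · · · █ █ █ · ·
    · · · · · · · █ █ ·
T1:
  2·area = 84  (B↔C swapped to make it positive)
  edge (18, 9)→(6, 8): d=(-12,-1) top-left  bias=+0
  edge (6, 8)→(18, 2): d=(12,-6) top-left  bias=+0
  edge (18, 2)→(18, 9): d=(0,7) right/bottom  bias=-1
    (8,1)@(17, 3): e=[71,6,7] → █
    (9,1)@(19, 3): e=[73,18,-7] → ·
    (6,2)@(13, 5): e=[43,6,35] → █
    (7,2)@(15, 5): e=[45,18,21] → █
    (9,2)@(19, 5): e=[49,42,-7] → ·
    (4,3)@(9, 7): e=[15,6,63] → █
    (5,3)@(11, 7): e=[17,18,49] → █
    (9,3)@(19, 7): e=[25,66,-7] → ·
    (4,4)@(9, 9): e=[-9,30,63] → ·
    (5,4)@(11, 9): e=[-7,42,49] → ·
    (6,4)@(13, 9): e=[-5,54,35] → ·
    (7,4)@(15, 9): e=[-3,66,21] → ·
  covered (9 px):
    · · · · · · · · · ·
    · · · · · · · · █ ·
    · · · · · · █ █ █ ·
    · · · · █ █ █ █ █ ·
    · · · · · · · · · ·
    · · · · · · · · · ·
    · · · · · · · · · ·
T2:
  2·area = 4  (B↔C swapped to make it positive)
  edge (16, 11)→(12, 10): d=(-4,-1) top-left  bias=+0
  edge (12, 10)→(0, 6): d=(-12,-4) top-left  bias=+0
  edge (0, 6)→(16, 11): d=(16,5) right/bottom  bias=-1
    (1,3)@(3, 7): e=[3,0,1] → █  [on edge]
    (2,3)@(5, 7): e=[5,8,-9] → ·
    (1,4)@(3, 9): e=[-5,-24,33] → ·
    (4,4)@(9, 9): e=[1,0,3] → █  [on edge]
    (5,4)@(11, 9): e=[3,8,-7] → ·
    (4,5)@(9, 11): e=[-7,-24,35] → ·
    (7,5)@(15, 11): e=[-1,0,5] → ·  [on edge]
  covered (2 px):
    · · · · · · · · · ·
    · · · · · · · · · ·
    · · · · · · · · · ·
    · █ · · · · · · · ·
    · · · · █ · · · · ·
    · · · · · · · · · ·
    · · · · · · · · · ·

Z-buffer (winner per pixel, '.' = empty):
  . . . . . . . . . .
  . . . . . . . . 1 .
  . . . . . . 1 1 1 .
  . 2 . . 1 1 1 1 1 .
  . . . . 2 . 0 0 . .
  . . . . . 0 0 0 . .
  . . . . . . . 0 0 .

Answer: -1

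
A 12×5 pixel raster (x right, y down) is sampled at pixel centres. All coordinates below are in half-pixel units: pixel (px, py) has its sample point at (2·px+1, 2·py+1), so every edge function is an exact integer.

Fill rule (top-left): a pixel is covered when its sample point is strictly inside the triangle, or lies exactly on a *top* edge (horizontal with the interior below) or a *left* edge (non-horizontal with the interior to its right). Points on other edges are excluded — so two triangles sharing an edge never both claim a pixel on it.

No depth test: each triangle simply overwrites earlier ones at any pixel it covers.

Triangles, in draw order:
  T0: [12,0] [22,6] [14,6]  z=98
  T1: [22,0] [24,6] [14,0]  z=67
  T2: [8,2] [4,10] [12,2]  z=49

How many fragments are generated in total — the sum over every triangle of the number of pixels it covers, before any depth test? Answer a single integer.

T0:
  2·area = 48
  edge (12, 0)→(22, 6): d=(10,6) right/bottom  bias=-1
  edge (22, 6)→(14, 6): d=(-8,0) right/bottom  bias=-1
  edge (14, 6)→(12, 0): d=(-2,-6) top-left  bias=+0
    (6,0)@(13, 1): e=[4,40,4] → #
    (7,0)@(15, 1): e=[-8,40,16] → ·
    (6,1)@(13, 3): e=[24,24,0] → #  [on edge]
    (7,1)@(15, 3): e=[12,24,12] → #
    (8,1)@(17, 3): e=[0,24,24] → ·  [on edge]
    (6,2)@(13, 5): e=[44,8,-4] → ·
    (7,2)@(15, 5): e=[32,8,8] → #
    (8,2)@(17, 5): e=[20,8,20] → #
    (9,2)@(19, 5): e=[8,8,32] → #
    (10,2)@(21, 5): e=[-4,8,44] → ·
    (7,3)@(15, 7): e=[52,-8,4] → ·
    (8,3)@(17, 7): e=[40,-8,16] → ·
    (7,4)@(15, 9): e=[72,-24,0] → ·  [on edge]
  covered (6 px):
    · · · · · · # · · · · ·
    · · · · · · # # · · · ·
    · · · · · · · # # # · ·
    · · · · · · · · · · · ·
    · · · · · · · · · · · ·
T1:
  2·area = 48
  edge (22, 0)→(24, 6): d=(2,6) right/bottom  bias=-1
  edge (24, 6)→(14, 0): d=(-10,-6) top-left  bias=+0
  edge (14, 0)→(22, 0): d=(8,0) top-left  bias=+0
    (8,0)@(17, 1): e=[32,8,8] → #
    (9,0)@(19, 1): e=[20,20,8] → #
    (10,0)@(21, 1): e=[8,32,8] → #
    (11,0)@(23, 1): e=[-4,44,8] → ·
    (8,1)@(17, 3): e=[36,-12,24] → ·
    (9,1)@(19, 3): e=[24,0,24] → #  [on edge]
    (11,1)@(23, 3): e=[0,24,24] → ·  [on edge]
    (9,2)@(19, 5): e=[28,-20,40] → ·
    (10,2)@(21, 5): e=[16,-8,40] → ·
    (11,2)@(23, 5): e=[4,4,40] → #
    (11,3)@(23, 7): e=[8,-16,56] → ·
  covered (6 px):
    · · · · · · · · # # # ·
    · · · · · · · · · # # ·
    · · · · · · · · · · · #
    · · · · · · · · · · · ·
    · · · · · · · · · · · ·
T2:
  2·area = 32  (B↔C swapped to make it positive)
  edge (8, 2)→(12, 2): d=(4,0) top-left  bias=+0
  edge (12, 2)→(4, 10): d=(-8,8) right/bottom  bias=-1
  edge (4, 10)→(8, 2): d=(4,-8) top-left  bias=+0
    (6,0)@(13, 1): e=[-4,0,36] → ·  [on edge]
    (4,1)@(9, 3): e=[4,16,12] → #
    (5,1)@(11, 3): e=[4,0,28] → ·  [on edge]
    (3,2)@(7, 5): e=[12,16,4] → #
    (4,2)@(9, 5): e=[12,0,20] → ·  [on edge]
    (3,3)@(7, 7): e=[20,0,12] → ·  [on edge]
    (2,4)@(5, 9): e=[28,0,4] → ·  [on edge]
  covered (2 px):
    · · · · · · · · · · · ·
    · · · · # · · · · · · ·
    · · · # · · · · · · · ·
    · · · · · · · · · · · ·
    · · · · · · · · · · · ·

Answer: 14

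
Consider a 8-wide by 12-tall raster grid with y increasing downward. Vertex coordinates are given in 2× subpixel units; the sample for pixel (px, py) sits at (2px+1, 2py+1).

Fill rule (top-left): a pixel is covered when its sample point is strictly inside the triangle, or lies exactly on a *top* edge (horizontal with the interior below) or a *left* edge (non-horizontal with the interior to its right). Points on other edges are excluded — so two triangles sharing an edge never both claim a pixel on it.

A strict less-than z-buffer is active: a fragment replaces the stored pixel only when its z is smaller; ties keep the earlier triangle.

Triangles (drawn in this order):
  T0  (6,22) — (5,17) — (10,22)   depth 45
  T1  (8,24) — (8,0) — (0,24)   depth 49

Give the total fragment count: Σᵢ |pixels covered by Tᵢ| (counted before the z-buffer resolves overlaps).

T0:
  2·area = 20
  edge (6, 22)→(5, 17): d=(-1,-5) top-left  bias=+0
  edge (5, 17)→(10, 22): d=(5,5) right/bottom  bias=-1
  edge (10, 22)→(6, 22): d=(-4,0) right/bottom  bias=-1
    (1,3)@(3, 7): e=[0,-40,60] → .  [on edge]
    (0,6)@(1, 13): e=[-16,0,36] → .  [on edge]
    (1,7)@(3, 15): e=[-8,0,28] → .  [on edge]
    (2,8)@(5, 17): e=[0,0,20] → .  [on edge]
    (3,9)@(7, 19): e=[8,0,12] → .  [on edge]
    (3,10)@(7, 21): e=[6,10,4] → X
    (4,10)@(9, 21): e=[16,0,4] → .  [on edge]
    (3,11)@(7, 23): e=[4,20,-4] → .
    (5,11)@(11, 23): e=[24,0,-4] → .  [on edge]
  covered (1 px):
    . . . . . . . .
    . . . . . . . .
    . . . . . . . .
    . . . . . . . .
    . . . . . . . .
    . . . . . . . .
    . . . . . . . .
    . . . . . . . .
    . . . . . . . .
    . . . . . . . .
    . . . X . . . .
    . . . . . . . .
T1:
  2·area = 192  (B↔C swapped to make it positive)
  edge (8, 24)→(0, 24): d=(-8,0) right/bottom  bias=-1
  edge (0, 24)→(8, 0): d=(8,-24) top-left  bias=+0
  edge (8, 0)→(8, 24): d=(0,24) right/bottom  bias=-1
    (3,1)@(7, 3): e=[168,0,24] → X  [on edge]
    (4,1)@(9, 3): e=[168,48,-24] → .
    (3,2)@(7, 5): e=[152,16,24] → X
    (4,2)@(9, 5): e=[152,64,-24] → .
    (3,3)@(7, 7): e=[136,32,24] → X
    (4,3)@(9, 7): e=[136,80,-24] → .
    (2,4)@(5, 9): e=[120,0,72] → X  [on edge]
    (4,4)@(9, 9): e=[120,96,-24] → .
    (2,5)@(5, 11): e=[104,16,72] → X
    (4,5)@(9, 11): e=[104,112,-24] → .
    (2,6)@(5, 13): e=[88,32,72] → X
    (4,6)@(9, 13): e=[88,128,-24] → .
    (1,7)@(3, 15): e=[72,0,120] → X  [on edge]
    (0,10)@(1, 21): e=[24,0,168] → X  [on edge]
  covered (26 px):
    . . . . . . . .
    . . . X . . . .
    . . . X . . . .
    . . . X . . . .
    . . X X . . . .
    . . X X . . . .
    . . X X . . . .
    . X X X . . . .
    . X X X . . . .
    . X X X . . . .
    X X X X . . . .
    X X X X . . . .

Result: 27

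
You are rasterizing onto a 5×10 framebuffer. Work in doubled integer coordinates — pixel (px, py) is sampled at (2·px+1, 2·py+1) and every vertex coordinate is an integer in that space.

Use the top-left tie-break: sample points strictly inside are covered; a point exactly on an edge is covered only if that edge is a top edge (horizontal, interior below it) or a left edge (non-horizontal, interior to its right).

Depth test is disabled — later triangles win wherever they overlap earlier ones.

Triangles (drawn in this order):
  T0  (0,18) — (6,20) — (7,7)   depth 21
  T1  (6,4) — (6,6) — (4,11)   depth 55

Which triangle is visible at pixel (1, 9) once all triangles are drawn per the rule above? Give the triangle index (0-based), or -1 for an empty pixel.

T0:
  2·area = 80  (B↔C swapped to make it positive)
  edge (0, 18)→(7, 7): d=(7,-11) top-left  bias=+0
  edge (7, 7)→(6, 20): d=(-1,13) right/bottom  bias=-1
  edge (6, 20)→(0, 18): d=(-6,-2) top-left  bias=+0
    (3,3)@(7, 7): e=[0,0,80] → .  [on edge]
    (2,5)@(5, 11): e=[6,22,52] → X
    (3,5)@(7, 11): e=[28,-4,56] → .
    (2,6)@(5, 13): e=[20,20,40] → X
    (3,6)@(7, 13): e=[42,-6,44] → .
    (1,7)@(3, 15): e=[12,44,24] → X
    (3,7)@(7, 15): e=[56,-8,32] → .
    (0,8)@(1, 17): e=[4,68,8] → X
    (3,8)@(7, 17): e=[70,-10,20] → .
    (0,9)@(1, 19): e=[18,66,-4] → .
    (1,9)@(3, 19): e=[40,40,0] → X  [on edge]
    (3,9)@(7, 19): e=[84,-12,8] → .
  covered (9 px):
    . . . . .
    . . . . .
    . . . . .
    . . . . .
    . . . . .
    . . X . .
    . . X . .
    . X X . .
    X X X . .
    . X X . .
T1:
  2·area = 4
  edge (6, 4)→(6, 6): d=(0,2) right/bottom  bias=-1
  edge (6, 6)→(4, 11): d=(-2,5) right/bottom  bias=-1
  edge (4, 11)→(6, 4): d=(2,-7) top-left  bias=+0
  covered (0 px):
    . . . . .
    . . . . .
    . . . . .
    . . . . .
    . . . . .
    . . . . .
    . . . . .
    . . . . .
    . . . . .
    . . . . .

Z-buffer (winner per pixel, '.' = empty):
  . . . . .
  . . . . .
  . . . . .
  . . . . .
  . . . . .
  . . 0 . .
  . . 0 . .
  . 0 0 . .
  0 0 0 . .
  . 0 0 . .

Final: 0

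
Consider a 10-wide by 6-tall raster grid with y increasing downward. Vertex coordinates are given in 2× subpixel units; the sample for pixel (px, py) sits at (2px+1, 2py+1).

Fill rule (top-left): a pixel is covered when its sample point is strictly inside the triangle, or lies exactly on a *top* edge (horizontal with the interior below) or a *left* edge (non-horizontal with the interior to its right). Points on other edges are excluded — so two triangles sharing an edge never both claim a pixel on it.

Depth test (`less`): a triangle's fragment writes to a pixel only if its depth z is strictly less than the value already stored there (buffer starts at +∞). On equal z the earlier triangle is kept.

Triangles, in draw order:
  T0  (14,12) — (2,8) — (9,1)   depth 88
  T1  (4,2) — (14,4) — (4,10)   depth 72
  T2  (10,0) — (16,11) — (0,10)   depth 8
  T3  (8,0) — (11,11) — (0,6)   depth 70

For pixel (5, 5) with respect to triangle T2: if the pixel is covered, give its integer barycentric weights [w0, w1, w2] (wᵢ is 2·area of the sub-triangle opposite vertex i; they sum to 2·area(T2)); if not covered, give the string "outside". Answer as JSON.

T0:
  2·area = 112
  edge (14, 12)→(2, 8): d=(-12,-4) top-left  bias=+0
  edge (2, 8)→(9, 1): d=(7,-7) top-left  bias=+0
  edge (9, 1)→(14, 12): d=(5,11) right/bottom  bias=-1
    (4,0)@(9, 1): e=[112,0,0] → .  [on edge]
    (3,1)@(7, 3): e=[80,0,32] → X  [on edge]
    (4,1)@(9, 3): e=[88,14,10] → X
    (5,1)@(11, 3): e=[96,28,-12] → .
    (2,2)@(5, 5): e=[48,0,64] → X  [on edge]
    (5,2)@(11, 5): e=[72,42,-2] → .
    (1,3)@(3, 7): e=[16,0,96] → X  [on edge]
    (5,3)@(11, 7): e=[48,56,8] → X
    (6,3)@(13, 7): e=[56,70,-14] → .
    (0,4)@(1, 9): e=[-16,0,128] → .  [on edge]
    (1,4)@(3, 9): e=[-8,14,106] → .
    (2,4)@(5, 9): e=[0,28,84] → X  [on edge]
    (5,5)@(11, 11): e=[0,84,28] → X  [on edge]
  covered (16 px):
    . . . . . . . . . .
    . . . X X . . . . .
    . . X X X . . . . .
    . X X X X X . . . .
    . . X X X X . . . .
    . . . . . X X . . .
T1:
  2·area = 80
  edge (4, 2)→(14, 4): d=(10,2) right/bottom  bias=-1
  edge (14, 4)→(4, 10): d=(-10,6) right/bottom  bias=-1
  edge (4, 10)→(4, 2): d=(0,-8) top-left  bias=+0
    (9,0)@(19, 1): e=[-40,0,120] → .  [on edge]
    (2,1)@(5, 3): e=[8,64,8] → X
    (3,1)@(7, 3): e=[4,52,24] → X
    (4,1)@(9, 3): e=[0,40,40] → .  [on edge]
    (2,2)@(5, 5): e=[28,44,8] → X
    (4,2)@(9, 5): e=[20,20,40] → X
    (5,2)@(11, 5): e=[16,8,56] → X
    (6,2)@(13, 5): e=[12,-4,72] → .
    (9,2)@(19, 5): e=[0,-40,120] → .  [on edge]
    (2,3)@(5, 7): e=[48,24,8] → X
    (4,3)@(9, 7): e=[40,0,40] → .  [on edge]
    (5,3)@(11, 7): e=[36,-12,56] → .
  covered (9 px):
    . . . . . . . . . .
    . . X X . . . . . .
    . . X X X X . . . .
    . . X X . . . . . .
    . . X . . . . . . .
    . . . . . . . . . .
T2:
  2·area = 170
  edge (10, 0)→(16, 11): d=(6,11) right/bottom  bias=-1
  edge (16, 11)→(0, 10): d=(-16,-1) top-left  bias=+0
  edge (0, 10)→(10, 0): d=(10,-10) top-left  bias=+0
    (4,0)@(9, 1): e=[17,153,0] → X  [on edge]
    (5,0)@(11, 1): e=[-5,155,20] → .
    (3,1)@(7, 3): e=[51,119,0] → X  [on edge]
    (5,1)@(11, 3): e=[7,123,40] → X
    (6,1)@(13, 3): e=[-15,125,60] → .
    (2,2)@(5, 5): e=[85,85,0] → X  [on edge]
    (6,2)@(13, 5): e=[-3,93,80] → .
    (1,3)@(3, 7): e=[119,51,0] → X  [on edge]
    (6,3)@(13, 7): e=[9,61,100] → X
    (7,3)@(15, 7): e=[-13,63,120] → .
    (0,4)@(1, 9): e=[153,17,0] → X  [on edge]
    (7,4)@(15, 9): e=[-1,31,140] → .
  covered (21 px):
    . . . . X . . . . .
    . . . X X X . . . .
    . . X X X X . . . .
    . X X X X X X . . .
    X X X X X X X . . .
    . . . . . . . . . .
T3:
  2·area = 106
  edge (8, 0)→(11, 11): d=(3,11) right/bottom  bias=-1
  edge (11, 11)→(0, 6): d=(-11,-5) top-left  bias=+0
  edge (0, 6)→(8, 0): d=(8,-6) top-left  bias=+0
    (3,0)@(7, 1): e=[14,90,2] → X
    (4,0)@(9, 1): e=[-8,100,14] → .
    (2,1)@(5, 3): e=[42,58,6] → X
    (4,1)@(9, 3): e=[-2,78,30] → .
    (1,2)@(3, 5): e=[70,26,10] → X
    (4,2)@(9, 5): e=[4,56,46] → X
    (5,2)@(11, 5): e=[-18,66,58] → .
    (1,3)@(3, 7): e=[76,4,26] → X
    (5,3)@(11, 7): e=[-12,44,74] → .
    (1,4)@(3, 9): e=[82,-18,42] → .
    (2,4)@(5, 9): e=[60,-8,54] → .
    (3,4)@(7, 9): e=[38,2,66] → X
    (5,5)@(11, 11): e=[0,0,106] → .  [on edge]
  covered (13 px):
    . . . X . . . . . .
    . . X X . . . . . .
    . X X X X . . . . .
    . X X X X . . . . .
    . . . X X . . . . .
    . . . . . . . . . .

Final: "outside"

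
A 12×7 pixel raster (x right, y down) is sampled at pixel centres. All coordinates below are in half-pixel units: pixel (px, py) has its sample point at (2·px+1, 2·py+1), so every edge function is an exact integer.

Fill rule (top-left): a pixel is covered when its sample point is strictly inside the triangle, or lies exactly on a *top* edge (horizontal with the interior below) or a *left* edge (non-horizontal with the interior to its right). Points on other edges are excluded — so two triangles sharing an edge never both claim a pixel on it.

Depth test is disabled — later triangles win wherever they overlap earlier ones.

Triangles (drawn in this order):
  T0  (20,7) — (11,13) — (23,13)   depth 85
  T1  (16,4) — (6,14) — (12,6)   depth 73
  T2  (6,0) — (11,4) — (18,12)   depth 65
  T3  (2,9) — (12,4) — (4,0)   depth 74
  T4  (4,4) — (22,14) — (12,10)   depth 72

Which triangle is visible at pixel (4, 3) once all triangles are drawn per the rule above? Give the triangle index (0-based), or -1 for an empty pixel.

T0:
  2·area = 72  (B↔C swapped to make it positive)
  edge (20, 7)→(23, 13): d=(3,6) right/bottom  bias=-1
  edge (23, 13)→(11, 13): d=(-12,0) right/bottom  bias=-1
  edge (11, 13)→(20, 7): d=(9,-6) top-left  bias=+0
    (8,0)@(17, 1): e=[0,144,-72] → ·  [on edge]
    (9,2)@(19, 5): e=[0,96,-24] → ·  [on edge]
    (11,2)@(23, 5): e=[-24,96,0] → ·  [on edge]
    (8,4)@(17, 9): e=[24,48,0] → █  [on edge]
    (9,4)@(19, 9): e=[12,48,12] → █
    (10,4)@(21, 9): e=[0,48,24] → ·  [on edge]
    (7,5)@(15, 11): e=[42,24,6] → █
    (10,5)@(21, 11): e=[6,24,42] → █
    (11,5)@(23, 11): e=[-6,24,54] → ·
    (0,6)@(1, 13): e=[132,0,-60] → ·  [on edge]
    (1,6)@(3, 13): e=[120,0,-48] → ·  [on edge]
    (2,6)@(5, 13): e=[108,0,-36] → ·  [on edge]
    (3,6)@(7, 13): e=[96,0,-24] → ·  [on edge]
    (4,6)@(9, 13): e=[84,0,-12] → ·  [on edge]
    (5,6)@(11, 13): e=[72,0,0] → ·  [on edge]
    (6,6)@(13, 13): e=[60,0,12] → ·  [on edge]
    (7,6)@(15, 13): e=[48,0,24] → ·  [on edge]
    (8,6)@(17, 13): e=[36,0,36] → ·  [on edge]
    (9,6)@(19, 13): e=[24,0,48] → ·  [on edge]
    (10,6)@(21, 13): e=[12,0,60] → ·  [on edge]
    (11,6)@(23, 13): e=[0,0,72] → ·  [on edge]
  covered (6 px):
    · · · · · · · · · · · ·
    · · · · · · · · · · · ·
    · · · · · · · · · · · ·
    · · · · · · · · · · · ·
    · · · · · · · · █ █ · ·
    · · · · · · · █ █ █ █ ·
    · · · · · · · · · · · ·
T1:
  2·area = 20
  edge (16, 4)→(6, 14): d=(-10,10) right/bottom  bias=-1
  edge (6, 14)→(12, 6): d=(6,-8) top-left  bias=+0
  edge (12, 6)→(16, 4): d=(4,-2) top-left  bias=+0
    (9,0)@(19, 1): e=[0,26,-6] → ·  [on edge]
    (8,1)@(17, 3): e=[0,22,-2] → ·  [on edge]
    (7,2)@(15, 5): e=[0,18,2] → ·  [on edge]
    (6,3)@(13, 7): e=[0,14,6] → ·  [on edge]
    (5,4)@(11, 9): e=[0,10,10] → ·  [on edge]
    (4,5)@(9, 11): e=[0,6,14] → ·  [on edge]
    (3,6)@(7, 13): e=[0,2,18] → ·  [on edge]
  covered (0 px):
    · · · · · · · · · · · ·
    · · · · · · · · · · · ·
    · · · · · · · · · · · ·
    · · · · · · · · · · · ·
    · · · · · · · · · · · ·
    · · · · · · · · · · · ·
    · · · · · · · · · · · ·
T2:
  2·area = 12
  edge (6, 0)→(11, 4): d=(5,4) right/bottom  bias=-1
  edge (11, 4)→(18, 12): d=(7,8) right/bottom  bias=-1
  edge (18, 12)→(6, 0): d=(-12,-12) top-left  bias=+0
    (3,0)@(7, 1): e=[1,11,0] → █  [on edge]
    (4,0)@(9, 1): e=[-7,-5,24] → ·
    (3,1)@(7, 3): e=[11,25,-24] → ·
    (4,1)@(9, 3): e=[3,9,0] → █  [on edge]
    (5,1)@(11, 3): e=[-5,-7,24] → ·
    (4,2)@(9, 5): e=[13,23,-24] → ·
    (5,2)@(11, 5): e=[5,7,0] → █  [on edge]
    (6,2)@(13, 5): e=[-3,-9,24] → ·
    (5,3)@(11, 7): e=[15,21,-24] → ·
    (6,3)@(13, 7): e=[7,5,0] → █  [on edge]
    (7,3)@(15, 7): e=[-1,-11,24] → ·
    (6,4)@(13, 9): e=[17,19,-24] → ·
    (7,4)@(15, 9): e=[9,3,0] → █  [on edge]
    (8,5)@(17, 11): e=[11,1,0] → █  [on edge]
    (9,6)@(19, 13): e=[13,-1,0] → ·  [on edge]
  covered (6 px):
    · · · █ · · · · · · · ·
    · · · · █ · · · · · · ·
    · · · · · █ · · · · · ·
    · · · · · · █ · · · · ·
    · · · · · · · █ · · · ·
    · · · · · · · · █ · · ·
    · · · · · · · · · · · ·
T3:
  2·area = 80  (B↔C swapped to make it positive)
  edge (2, 9)→(4, 0): d=(2,-9) top-left  bias=+0
  edge (4, 0)→(12, 4): d=(8,4) right/bottom  bias=-1
  edge (12, 4)→(2, 9): d=(-10,5) right/bottom  bias=-1
    (2,0)@(5, 1): e=[11,4,65] → █
    (3,0)@(7, 1): e=[29,-4,55] → ·
    (2,1)@(5, 3): e=[15,20,45] → █
    (3,1)@(7, 3): e=[33,12,35] → █
    (4,1)@(9, 3): e=[51,4,25] → █
    (5,1)@(11, 3): e=[69,-4,15] → ·
    (1,2)@(3, 5): e=[1,44,35] → █
    (5,2)@(11, 5): e=[73,12,-5] → ·
    (1,3)@(3, 7): e=[5,60,15] → █
    (3,3)@(7, 7): e=[41,44,-5] → ·
    (4,3)@(9, 7): e=[59,36,-15] → ·
    (1,4)@(3, 9): e=[9,76,-5] → ·
  covered (10 px):
    · · █ · · · · · · · · ·
    · · █ █ █ · · · · · · ·
    · █ █ █ █ · · · · · · ·
    · █ █ · · · · · · · · ·
    · · · · · · · · · · · ·
    · · · · · · · · · · · ·
    · · · · · · · · · · · ·
T4:
  2·area = 28
  edge (4, 4)→(22, 14): d=(18,10) right/bottom  bias=-1
  edge (22, 14)→(12, 10): d=(-10,-4) top-left  bias=+0
  edge (12, 10)→(4, 4): d=(-8,-6) top-left  bias=+0
    (4,3)@(9, 7): e=[4,18,6] → █
    (5,3)@(11, 7): e=[-16,26,18] → ·
    (4,4)@(9, 9): e=[40,-2,-10] → ·
    (5,4)@(11, 9): e=[20,6,2] → █
    (6,4)@(13, 9): e=[0,14,14] → ·  [on edge]
    (5,5)@(11, 11): e=[56,-14,-14] → ·
    (7,5)@(15, 11): e=[16,2,10] → █
    (8,5)@(17, 11): e=[-4,10,22] → ·
    (7,6)@(15, 13): e=[52,-18,-6] → ·
  covered (3 px):
    · · · · · · · · · · · ·
    · · · · · · · · · · · ·
    · · · · · · · · · · · ·
    · · · · █ · · · · · · ·
    · · · · · █ · · · · · ·
    · · · · · · · █ · · · ·
    · · · · · · · · · · · ·

Z-buffer (winner per pixel, '.' = empty):
  . . 3 2 . . . . . . . .
  . . 3 3 3 . . . . . . .
  . 3 3 3 3 2 . . . . . .
  . 3 3 . 4 . 2 . . . . .
  . . . . . 4 . 2 0 0 . .
  . . . . . . . 4 2 0 0 .
  . . . . . . . . . . . .

Final: 4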